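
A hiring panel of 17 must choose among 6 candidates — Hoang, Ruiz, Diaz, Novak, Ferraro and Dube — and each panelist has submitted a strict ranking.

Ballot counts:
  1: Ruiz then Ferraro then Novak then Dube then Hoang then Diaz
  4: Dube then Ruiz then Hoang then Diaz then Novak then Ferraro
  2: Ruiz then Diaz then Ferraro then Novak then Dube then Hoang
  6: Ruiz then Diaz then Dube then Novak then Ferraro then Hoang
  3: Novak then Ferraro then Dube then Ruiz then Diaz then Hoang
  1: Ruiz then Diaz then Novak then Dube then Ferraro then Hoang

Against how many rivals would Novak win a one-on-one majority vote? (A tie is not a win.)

2

Novak against each rival (17 committee members):
Novak vs Hoang: Novak is ranked higher on 1+2+6+3+1 = 13 ballots, Hoang on 4. Novak wins 13–4.
Novak vs Ruiz: 3 to 14, Ruiz.
Novak vs Diaz: Diaz, 13–4.
Novak vs Ferraro: 14 to 3, Novak.
Novak vs Dube: Dube wins 10–7.
Novak beats Hoang, Ferraro; loses to Ruiz, Diaz, Dube — 2 pairwise wins.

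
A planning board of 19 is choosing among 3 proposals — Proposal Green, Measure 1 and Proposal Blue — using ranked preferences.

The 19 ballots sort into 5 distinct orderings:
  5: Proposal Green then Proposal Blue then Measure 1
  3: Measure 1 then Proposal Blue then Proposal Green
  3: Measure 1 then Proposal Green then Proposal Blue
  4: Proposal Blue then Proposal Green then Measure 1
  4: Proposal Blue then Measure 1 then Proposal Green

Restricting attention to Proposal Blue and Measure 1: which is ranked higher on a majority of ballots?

Proposal Blue

Ballots ranking Proposal Blue above Measure 1: 5 + 4 + 4 = 13.
Ballots ranking Measure 1 above Proposal Blue: 19 − 13 = 6.
Proposal Blue wins the head-to-head 13–6.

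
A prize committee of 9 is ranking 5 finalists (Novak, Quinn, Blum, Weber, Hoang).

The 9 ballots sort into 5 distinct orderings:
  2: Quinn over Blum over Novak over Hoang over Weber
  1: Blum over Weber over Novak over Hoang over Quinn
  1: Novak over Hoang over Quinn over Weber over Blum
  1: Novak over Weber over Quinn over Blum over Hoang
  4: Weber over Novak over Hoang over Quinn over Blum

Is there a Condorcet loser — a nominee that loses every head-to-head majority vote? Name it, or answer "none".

Blum

Head-to-head results (9 jurors):
Novak vs Quinn: Novak is ranked higher on 1+1+1+4 = 7 ballots, Quinn on 2. Novak wins 7–2.
Novak vs Blum: Novak preferred on 1+1+4 = 6 ballots; Novak wins 6–3.
Novak vs Weber: Weber wins 5–4.
Novak–Hoang: Novak 9–0.
Quinn vs Blum: Quinn, 8–1.
Quinn vs Weber: Weber, 6–3.
Quinn vs Hoang: Hoang, 6–3.
Blum vs Weber: 3 to 6, Weber.
Blum vs Hoang: Blum is ranked higher on 2+1+1 = 4 ballots, Hoang on 5. Hoang wins 5–4.
Weber vs Hoang: 1+1+4 = 6 for Weber, 3 for Hoang — Weber by 6–3.
Only Blum has no wins; Blum is the Condorcet loser.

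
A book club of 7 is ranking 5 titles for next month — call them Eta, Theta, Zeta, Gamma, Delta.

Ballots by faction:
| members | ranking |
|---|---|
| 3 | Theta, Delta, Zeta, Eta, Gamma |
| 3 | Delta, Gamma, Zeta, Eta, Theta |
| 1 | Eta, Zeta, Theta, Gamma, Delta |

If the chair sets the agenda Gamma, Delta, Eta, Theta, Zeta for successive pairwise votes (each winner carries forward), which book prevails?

Round 1: Gamma vs Delta — 1–6, Delta advances.
Round 2: Delta vs Eta — 6–1, Delta advances.
Round 3: Delta vs Theta — 3–4, Theta advances.
Round 4: Theta vs Zeta — 3–4, Zeta advances.
The agenda winner is Zeta.

Zeta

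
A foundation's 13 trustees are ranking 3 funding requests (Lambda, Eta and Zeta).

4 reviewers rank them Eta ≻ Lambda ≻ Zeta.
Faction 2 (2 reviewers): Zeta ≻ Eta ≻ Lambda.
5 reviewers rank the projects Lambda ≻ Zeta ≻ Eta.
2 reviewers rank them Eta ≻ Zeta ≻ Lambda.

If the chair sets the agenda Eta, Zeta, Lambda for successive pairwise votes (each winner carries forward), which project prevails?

Round 1: Eta vs Zeta — 6–7, Zeta advances.
Round 2: Zeta vs Lambda — 4–9, Lambda advances.
The agenda winner is Lambda.

Lambda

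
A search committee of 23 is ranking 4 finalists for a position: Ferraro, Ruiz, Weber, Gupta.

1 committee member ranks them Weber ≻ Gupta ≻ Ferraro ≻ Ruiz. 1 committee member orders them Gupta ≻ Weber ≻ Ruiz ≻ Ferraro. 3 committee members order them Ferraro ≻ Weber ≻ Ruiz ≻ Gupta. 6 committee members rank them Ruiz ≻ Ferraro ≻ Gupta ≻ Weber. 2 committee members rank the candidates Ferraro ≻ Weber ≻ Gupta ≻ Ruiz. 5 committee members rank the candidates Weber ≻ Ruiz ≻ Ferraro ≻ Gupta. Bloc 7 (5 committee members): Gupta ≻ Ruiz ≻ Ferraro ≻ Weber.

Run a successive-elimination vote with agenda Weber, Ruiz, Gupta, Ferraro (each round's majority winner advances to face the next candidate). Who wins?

Round 1: Weber vs Ruiz — 12–11, Weber advances.
Round 2: Weber vs Gupta — 11–12, Gupta advances.
Round 3: Gupta vs Ferraro — 7–16, Ferraro advances.
The agenda winner is Ferraro.

Ferraro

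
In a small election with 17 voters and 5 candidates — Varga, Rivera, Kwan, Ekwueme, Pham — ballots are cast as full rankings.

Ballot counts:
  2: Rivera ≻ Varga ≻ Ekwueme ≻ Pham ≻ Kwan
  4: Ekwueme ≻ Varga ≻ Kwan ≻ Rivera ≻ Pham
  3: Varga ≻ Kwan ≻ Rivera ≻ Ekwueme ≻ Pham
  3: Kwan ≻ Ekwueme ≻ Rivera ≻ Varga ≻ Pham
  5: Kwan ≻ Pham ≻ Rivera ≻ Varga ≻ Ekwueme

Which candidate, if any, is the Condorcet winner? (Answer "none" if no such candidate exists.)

Check each pair by majority over 17 ballots:
Varga vs Rivera: 4+3 = 7 for Varga, 10 for Rivera — Rivera by 10–7.
Varga vs Kwan: Varga preferred on 2+4+3 = 9 ballots; Varga wins 9–8.
Varga vs Ekwueme: 2+3+5 = 10 for Varga, 7 for Ekwueme — Varga by 10–7.
Varga vs Pham: Varga is ranked higher on 2+4+3+3 = 12 ballots, Pham on 5. Varga wins 12–5.
Rivera vs Kwan: 2 for Rivera, 15 for Kwan — Kwan by 15–2.
Rivera vs Ekwueme: 10 to 7, Rivera.
Rivera vs Pham: 2+4+3+3 = 12 for Rivera, 5 for Pham — Rivera by 12–5.
Kwan vs Ekwueme: 11 to 6, Kwan.
Kwan vs Pham: Kwan preferred on 4+3+3+5 = 15 ballots; Kwan wins 15–2.
Ekwueme vs Pham: 12 to 5, Ekwueme.
No candidate is unbeaten: Varga loses to Rivera; Rivera loses to Kwan; Kwan loses to Varga; Ekwueme loses to Varga; Pham loses to Varga. In particular Varga → Kwan → Rivera → Varga is a majority cycle — no Condorcet winner exists.

none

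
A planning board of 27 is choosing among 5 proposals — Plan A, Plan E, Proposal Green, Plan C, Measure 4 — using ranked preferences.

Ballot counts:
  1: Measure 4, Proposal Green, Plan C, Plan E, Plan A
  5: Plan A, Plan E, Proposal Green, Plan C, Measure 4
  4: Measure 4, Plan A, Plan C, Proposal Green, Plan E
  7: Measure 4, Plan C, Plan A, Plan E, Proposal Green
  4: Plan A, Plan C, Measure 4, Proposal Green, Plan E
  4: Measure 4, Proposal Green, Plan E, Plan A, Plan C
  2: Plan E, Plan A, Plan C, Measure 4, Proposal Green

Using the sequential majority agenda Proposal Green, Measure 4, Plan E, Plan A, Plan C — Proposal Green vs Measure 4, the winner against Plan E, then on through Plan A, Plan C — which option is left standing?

Round 1: Proposal Green vs Measure 4 — 5–22, Measure 4 advances.
Round 2: Measure 4 vs Plan E — 20–7, Measure 4 advances.
Round 3: Measure 4 vs Plan A — 16–11, Measure 4 advances.
Round 4: Measure 4 vs Plan C — 16–11, Measure 4 advances.
Measure 4 survives the agenda.

Measure 4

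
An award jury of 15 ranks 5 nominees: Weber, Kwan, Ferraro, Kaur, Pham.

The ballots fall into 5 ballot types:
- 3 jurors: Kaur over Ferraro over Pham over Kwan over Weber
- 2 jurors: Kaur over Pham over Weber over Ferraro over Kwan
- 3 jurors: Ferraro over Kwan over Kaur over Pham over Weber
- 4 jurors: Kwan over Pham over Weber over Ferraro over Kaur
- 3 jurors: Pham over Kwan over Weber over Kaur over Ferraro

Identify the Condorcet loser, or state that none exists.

Pairwise majorities:
Weber vs Kwan: 2 to 13, Kwan.
Weber vs Ferraro: 9 to 6, Weber.
Weber vs Kaur: 7 to 8, Kaur.
Weber vs Pham: Pham, 15–0.
Kwan–Ferraro: Ferraro 8–7.
Kwan vs Kaur: 10 to 5, Kwan.
Kwan vs Pham: Pham wins 8–7.
Ferraro vs Kaur: Ferraro is ranked higher on 3+4 = 7 ballots, Kaur on 8. Kaur wins 8–7.
Ferraro vs Pham: 3+3 = 6 for Ferraro, 9 for Pham — Pham by 9–6.
Kaur–Pham: Kaur 8–7.
Each nominee has at least one pairwise win (Weber beats Ferraro; Kwan beats Weber; Ferraro beats Kwan; Kaur beats Weber; Pham beats Weber) — no Condorcet loser.

none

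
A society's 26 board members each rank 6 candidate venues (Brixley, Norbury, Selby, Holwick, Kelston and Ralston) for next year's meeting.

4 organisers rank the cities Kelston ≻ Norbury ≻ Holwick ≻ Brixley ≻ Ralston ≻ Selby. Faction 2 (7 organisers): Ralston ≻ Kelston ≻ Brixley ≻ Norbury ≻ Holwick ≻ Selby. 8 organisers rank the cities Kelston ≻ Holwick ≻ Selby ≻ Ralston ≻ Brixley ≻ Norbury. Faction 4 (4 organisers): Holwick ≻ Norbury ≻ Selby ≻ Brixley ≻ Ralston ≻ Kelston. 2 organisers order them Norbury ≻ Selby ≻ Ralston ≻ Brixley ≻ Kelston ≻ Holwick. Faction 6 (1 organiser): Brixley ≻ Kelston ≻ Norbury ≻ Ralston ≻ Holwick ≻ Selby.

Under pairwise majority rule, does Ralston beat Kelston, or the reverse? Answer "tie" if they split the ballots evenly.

tie

Ballots ranking Ralston above Kelston: 7 + 4 + 2 = 13.
Ballots ranking Kelston above Ralston: 26 − 13 = 13.
13–13: the pair ties.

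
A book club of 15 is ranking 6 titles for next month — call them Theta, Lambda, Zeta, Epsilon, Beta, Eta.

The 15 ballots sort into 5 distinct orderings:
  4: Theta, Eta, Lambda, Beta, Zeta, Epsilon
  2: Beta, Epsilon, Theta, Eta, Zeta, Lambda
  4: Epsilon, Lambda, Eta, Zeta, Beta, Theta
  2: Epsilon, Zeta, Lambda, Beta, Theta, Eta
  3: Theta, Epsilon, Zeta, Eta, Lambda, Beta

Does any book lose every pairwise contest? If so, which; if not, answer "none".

Pairwise majorities:
Theta vs Lambda: 9 to 6, Theta.
Theta–Zeta: Theta 9–6.
Theta vs Epsilon: Epsilon, 8–7.
Theta vs Beta: Theta is ranked higher on 4+3 = 7 ballots, Beta on 8. Beta wins 8–7.
Theta vs Eta: 11 to 4, Theta.
Lambda vs Zeta: Lambda preferred on 4+4 = 8 ballots; Lambda wins 8–7.
Lambda vs Epsilon: Epsilon, 11–4.
Lambda vs Beta: Lambda, 13–2.
Lambda vs Eta: Lambda is ranked higher on 4+2 = 6 ballots, Eta on 9. Eta wins 9–6.
Zeta–Epsilon: Epsilon 11–4.
Zeta–Beta: Zeta 9–6.
Zeta vs Eta: Eta wins 10–5.
Epsilon vs Beta: Epsilon wins 9–6.
Epsilon–Eta: Epsilon 11–4.
Beta vs Eta: Eta wins 11–4.
Each book has at least one pairwise win (Theta beats Lambda; Lambda beats Zeta; Zeta beats Beta; Epsilon beats Theta; Beta beats Theta; Eta beats Lambda) — no Condorcet loser.

none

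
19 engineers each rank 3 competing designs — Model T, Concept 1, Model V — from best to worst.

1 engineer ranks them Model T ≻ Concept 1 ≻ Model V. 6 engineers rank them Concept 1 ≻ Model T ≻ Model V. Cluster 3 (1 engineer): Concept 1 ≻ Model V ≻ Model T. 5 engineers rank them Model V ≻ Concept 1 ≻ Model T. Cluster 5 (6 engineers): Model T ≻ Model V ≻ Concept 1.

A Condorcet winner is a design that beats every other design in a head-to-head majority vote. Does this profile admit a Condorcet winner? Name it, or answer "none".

none

Pairwise majorities:
Model T vs Concept 1: 7 to 12, Concept 1.
Model T vs Model V: 1+6+6 = 13 for Model T, 6 for Model V — Model T by 13–6.
Concept 1 vs Model V: Concept 1 is ranked higher on 1+6+1 = 8 ballots, Model V on 11. Model V wins 11–8.
No design is unbeaten: Model T loses to Concept 1; Concept 1 loses to Model V; Model V loses to Model T. In particular Model T beats Model V beats Concept 1 beats Model T is a majority cycle — no Condorcet winner exists.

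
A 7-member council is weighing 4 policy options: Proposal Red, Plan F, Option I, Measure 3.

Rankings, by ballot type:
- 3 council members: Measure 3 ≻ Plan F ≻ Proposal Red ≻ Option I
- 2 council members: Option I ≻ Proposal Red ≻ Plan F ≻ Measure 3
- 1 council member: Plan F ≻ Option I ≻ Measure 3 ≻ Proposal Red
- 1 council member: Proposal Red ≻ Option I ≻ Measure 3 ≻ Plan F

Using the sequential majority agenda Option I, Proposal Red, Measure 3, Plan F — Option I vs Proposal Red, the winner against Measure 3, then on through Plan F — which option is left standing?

Round 1: Option I vs Proposal Red — 3–4, Proposal Red advances.
Round 2: Proposal Red vs Measure 3 — 3–4, Measure 3 advances.
Round 3: Measure 3 vs Plan F — 4–3, Measure 3 advances.
Measure 3 survives the agenda.

Measure 3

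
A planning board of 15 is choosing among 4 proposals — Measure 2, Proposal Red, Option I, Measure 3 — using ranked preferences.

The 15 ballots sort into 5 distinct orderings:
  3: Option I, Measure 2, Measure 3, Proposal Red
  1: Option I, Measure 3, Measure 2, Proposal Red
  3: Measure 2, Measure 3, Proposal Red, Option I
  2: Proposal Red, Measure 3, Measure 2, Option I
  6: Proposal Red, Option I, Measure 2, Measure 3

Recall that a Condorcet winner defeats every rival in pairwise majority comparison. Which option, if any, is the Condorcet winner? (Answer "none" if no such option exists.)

Pairwise majorities:
Measure 2 vs Proposal Red: Proposal Red wins 8–7.
Measure 2 vs Option I: Option I, 10–5.
Measure 2 vs Measure 3: Measure 2 is ranked higher on 3+3+6 = 12 ballots, Measure 3 on 3. Measure 2 wins 12–3.
Proposal Red vs Option I: Proposal Red, 11–4.
Proposal Red vs Measure 3: Proposal Red, 8–7.
Option I vs Measure 3: Option I wins 10–5.
Only Proposal Red has no losses; Proposal Red is the Condorcet winner.

Proposal Red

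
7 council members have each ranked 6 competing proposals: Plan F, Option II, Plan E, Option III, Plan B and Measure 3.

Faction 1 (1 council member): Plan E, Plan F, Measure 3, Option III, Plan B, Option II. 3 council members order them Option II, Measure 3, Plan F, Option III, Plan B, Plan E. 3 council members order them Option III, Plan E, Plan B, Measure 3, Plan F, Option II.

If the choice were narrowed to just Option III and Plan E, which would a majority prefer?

Option III

Ballots ranking Option III above Plan E: 3 + 3 = 6.
Ballots ranking Plan E above Option III: 7 − 6 = 1.
Option III wins the head-to-head 6–1.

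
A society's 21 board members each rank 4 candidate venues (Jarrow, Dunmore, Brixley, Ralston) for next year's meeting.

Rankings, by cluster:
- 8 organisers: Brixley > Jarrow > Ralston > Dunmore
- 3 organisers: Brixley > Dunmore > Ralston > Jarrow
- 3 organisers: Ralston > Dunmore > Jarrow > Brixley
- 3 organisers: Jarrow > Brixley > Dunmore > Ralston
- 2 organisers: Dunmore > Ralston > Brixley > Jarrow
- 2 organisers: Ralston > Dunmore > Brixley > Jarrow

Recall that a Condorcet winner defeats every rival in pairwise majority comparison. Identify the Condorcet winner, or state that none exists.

Brixley

Pairwise majorities:
Jarrow vs Dunmore: 11 to 10, Jarrow.
Jarrow vs Brixley: Jarrow preferred on 3+3 = 6 ballots; Brixley wins 15–6.
Jarrow vs Ralston: Jarrow is ranked higher on 8+3 = 11 ballots, Ralston on 10. Jarrow wins 11–10.
Dunmore vs Brixley: 3+2+2 = 7 for Dunmore, 14 for Brixley — Brixley by 14–7.
Dunmore vs Ralston: Dunmore is ranked higher on 3+3+2 = 8 ballots, Ralston on 13. Ralston wins 13–8.
Brixley vs Ralston: Brixley preferred on 8+3+3 = 14 ballots; Brixley wins 14–7.
Brixley defeats every rival head-to-head and is the Condorcet winner.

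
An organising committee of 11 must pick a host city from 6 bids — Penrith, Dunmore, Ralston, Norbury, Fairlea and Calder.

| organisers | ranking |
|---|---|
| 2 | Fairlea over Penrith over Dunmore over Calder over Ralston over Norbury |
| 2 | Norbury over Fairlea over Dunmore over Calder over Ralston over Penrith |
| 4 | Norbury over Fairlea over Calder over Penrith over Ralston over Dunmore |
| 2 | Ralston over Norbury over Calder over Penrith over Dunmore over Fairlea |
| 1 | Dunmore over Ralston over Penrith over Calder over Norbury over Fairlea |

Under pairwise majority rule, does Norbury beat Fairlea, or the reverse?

Ballots ranking Norbury above Fairlea: 2 + 4 + 2 + 1 = 9.
Ballots ranking Fairlea above Norbury: 11 − 9 = 2.
Norbury wins the head-to-head 9–2.

Norbury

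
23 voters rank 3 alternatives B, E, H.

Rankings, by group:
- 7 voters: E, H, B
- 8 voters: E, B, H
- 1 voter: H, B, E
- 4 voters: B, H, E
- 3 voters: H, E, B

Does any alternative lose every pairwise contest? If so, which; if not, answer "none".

Pairwise majorities:
B vs E: E, 18–5.
B–H: B 12–11.
E vs H: E wins 15–8.
H loses to every other alternative — it is the Condorcet loser.

H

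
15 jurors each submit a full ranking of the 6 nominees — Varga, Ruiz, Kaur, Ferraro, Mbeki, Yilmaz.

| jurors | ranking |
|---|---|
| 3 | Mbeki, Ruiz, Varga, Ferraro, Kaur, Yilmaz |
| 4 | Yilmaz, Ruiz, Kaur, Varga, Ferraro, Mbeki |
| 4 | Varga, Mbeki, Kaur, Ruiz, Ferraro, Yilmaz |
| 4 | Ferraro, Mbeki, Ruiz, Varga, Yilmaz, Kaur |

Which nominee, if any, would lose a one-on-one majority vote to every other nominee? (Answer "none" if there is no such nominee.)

none

Head-to-head results (15 jurors):
Varga–Ruiz: Ruiz 11–4.
Varga vs Kaur: 11 to 4, Varga.
Varga–Ferraro: Varga 11–4.
Varga–Mbeki: Varga 8–7.
Varga vs Yilmaz: 11 to 4, Varga.
Ruiz–Kaur: Ruiz 11–4.
Ruiz vs Ferraro: 11 to 4, Ruiz.
Ruiz–Mbeki: Mbeki 11–4.
Ruiz vs Yilmaz: Ruiz, 11–4.
Kaur vs Ferraro: Kaur wins 8–7.
Kaur vs Mbeki: Mbeki, 11–4.
Kaur vs Yilmaz: Yilmaz wins 8–7.
Ferraro vs Mbeki: 8 to 7, Ferraro.
Ferraro vs Yilmaz: 3+4+4 = 11 for Ferraro, 4 for Yilmaz — Ferraro by 11–4.
Mbeki vs Yilmaz: Mbeki wins 11–4.
No nominee is winless: Varga beats Kaur; Ruiz beats Varga; Kaur beats Ferraro; Ferraro beats Mbeki; Mbeki beats Ruiz; Yilmaz beats Kaur. There is no Condorcet loser.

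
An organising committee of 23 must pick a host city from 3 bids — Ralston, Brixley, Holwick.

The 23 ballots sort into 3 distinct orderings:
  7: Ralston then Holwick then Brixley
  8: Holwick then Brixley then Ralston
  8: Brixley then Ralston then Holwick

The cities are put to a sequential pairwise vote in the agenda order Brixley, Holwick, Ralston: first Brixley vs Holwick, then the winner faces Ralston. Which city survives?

Round 1: Brixley vs Holwick — 8–15, Holwick advances.
Round 2: Holwick vs Ralston — 8–15, Ralston advances.
The agenda winner is Ralston.

Ralston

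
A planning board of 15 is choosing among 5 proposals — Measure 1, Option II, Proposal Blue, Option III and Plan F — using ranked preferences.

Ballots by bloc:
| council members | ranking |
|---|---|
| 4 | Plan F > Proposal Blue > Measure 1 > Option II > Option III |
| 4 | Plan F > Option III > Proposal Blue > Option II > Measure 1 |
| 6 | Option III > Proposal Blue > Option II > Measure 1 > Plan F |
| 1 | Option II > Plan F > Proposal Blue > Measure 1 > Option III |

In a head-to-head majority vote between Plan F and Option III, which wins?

Ballots ranking Plan F above Option III: 4 + 4 + 1 = 9.
Ballots ranking Option III above Plan F: 15 − 9 = 6.
Plan F wins the head-to-head 9–6.

Plan F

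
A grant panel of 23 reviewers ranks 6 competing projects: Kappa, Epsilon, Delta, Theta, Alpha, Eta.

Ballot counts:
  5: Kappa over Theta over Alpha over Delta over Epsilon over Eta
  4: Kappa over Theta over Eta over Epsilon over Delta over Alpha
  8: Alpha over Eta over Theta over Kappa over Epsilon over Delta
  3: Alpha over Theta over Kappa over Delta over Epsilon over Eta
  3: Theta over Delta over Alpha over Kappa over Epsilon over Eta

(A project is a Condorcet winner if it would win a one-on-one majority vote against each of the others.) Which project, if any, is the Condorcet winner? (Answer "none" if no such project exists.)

Head-to-head results (23 reviewers):
Kappa vs Epsilon: Kappa, 23–0.
Kappa vs Delta: Kappa preferred on 5+4+8+3 = 20 ballots; Kappa wins 20–3.
Kappa vs Theta: 5+4 = 9 for Kappa, 14 for Theta — Theta by 14–9.
Kappa vs Alpha: Alpha, 14–9.
Kappa–Eta: Kappa 15–8.
Epsilon–Delta: Epsilon 12–11.
Epsilon vs Theta: Theta wins 23–0.
Epsilon vs Alpha: Epsilon preferred on 4 ballots; Alpha wins 19–4.
Epsilon vs Eta: 5+3+3 = 11 for Epsilon, 12 for Eta — Eta by 12–11.
Delta vs Theta: Delta is ranked higher on 0 ballots, Theta on 23. Theta wins 23–0.
Delta vs Alpha: 7 to 16, Alpha.
Delta vs Eta: Eta, 12–11.
Theta vs Alpha: 5+4+3 = 12 for Theta, 11 for Alpha — Theta by 12–11.
Theta vs Eta: 15 to 8, Theta.
Alpha vs Eta: Alpha preferred on 5+8+3+3 = 19 ballots; Alpha wins 19–4.
Theta wins every pairwise contest, so Theta is the Condorcet winner.

Theta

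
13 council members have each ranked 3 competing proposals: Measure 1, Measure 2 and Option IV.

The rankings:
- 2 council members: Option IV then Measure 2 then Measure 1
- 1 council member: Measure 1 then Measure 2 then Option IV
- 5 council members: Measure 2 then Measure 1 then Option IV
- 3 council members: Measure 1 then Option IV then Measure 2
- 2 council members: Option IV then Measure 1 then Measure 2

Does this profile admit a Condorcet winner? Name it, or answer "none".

Pairwise majorities:
Measure 1 vs Measure 2: 6 to 7, Measure 2.
Measure 1 vs Option IV: 1+5+3 = 9 for Measure 1, 4 for Option IV — Measure 1 by 9–4.
Measure 2 vs Option IV: Measure 2 is ranked higher on 1+5 = 6 ballots, Option IV on 7. Option IV wins 7–6.
No option is unbeaten: Measure 1 loses to Measure 2; Measure 2 loses to Option IV; Option IV loses to Measure 1. In particular Measure 1 → Option IV → Measure 2 → Measure 1 is a majority cycle — no Condorcet winner exists.

none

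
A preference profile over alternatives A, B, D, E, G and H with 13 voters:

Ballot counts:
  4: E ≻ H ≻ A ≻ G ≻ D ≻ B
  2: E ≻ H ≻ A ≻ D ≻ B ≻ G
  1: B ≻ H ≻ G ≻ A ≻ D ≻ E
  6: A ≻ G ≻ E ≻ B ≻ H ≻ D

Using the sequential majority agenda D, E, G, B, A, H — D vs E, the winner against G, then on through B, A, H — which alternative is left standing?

H

Round 1: D vs E — 1–12, E advances.
Round 2: E vs G — 6–7, G advances.
Round 3: G vs B — 10–3, G advances.
Round 4: G vs A — 1–12, A advances.
Round 5: A vs H — 6–7, H advances.
H survives the agenda.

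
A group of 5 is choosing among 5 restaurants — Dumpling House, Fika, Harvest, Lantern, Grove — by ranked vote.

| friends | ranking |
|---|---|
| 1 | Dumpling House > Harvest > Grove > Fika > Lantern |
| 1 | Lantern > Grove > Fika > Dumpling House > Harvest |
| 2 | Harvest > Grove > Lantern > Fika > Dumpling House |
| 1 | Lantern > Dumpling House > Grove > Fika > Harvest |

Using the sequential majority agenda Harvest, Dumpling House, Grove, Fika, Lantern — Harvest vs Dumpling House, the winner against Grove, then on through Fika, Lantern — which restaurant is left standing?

Grove

Round 1: Harvest vs Dumpling House — 2–3, Dumpling House advances.
Round 2: Dumpling House vs Grove — 2–3, Grove advances.
Round 3: Grove vs Fika — 5–0, Grove advances.
Round 4: Grove vs Lantern — 3–2, Grove advances.
Grove survives the agenda.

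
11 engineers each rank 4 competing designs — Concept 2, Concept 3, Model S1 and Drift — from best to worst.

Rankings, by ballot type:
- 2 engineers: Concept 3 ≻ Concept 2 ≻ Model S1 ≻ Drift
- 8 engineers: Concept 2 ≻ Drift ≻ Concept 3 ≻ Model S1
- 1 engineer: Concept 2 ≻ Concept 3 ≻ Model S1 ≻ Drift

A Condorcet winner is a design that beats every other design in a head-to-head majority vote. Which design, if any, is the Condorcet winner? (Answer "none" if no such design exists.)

Concept 2

Pairwise majorities:
Concept 2 vs Concept 3: 9 to 2, Concept 2.
Concept 2 vs Model S1: Concept 2 is ranked higher on 2+8+1 = 11 ballots, Model S1 on 0. Concept 2 wins 11–0.
Concept 2 vs Drift: Concept 2 is ranked higher on 2+8+1 = 11 ballots, Drift on 0. Concept 2 wins 11–0.
Concept 3 vs Model S1: 11 to 0, Concept 3.
Concept 3 vs Drift: 2+1 = 3 for Concept 3, 8 for Drift — Drift by 8–3.
Model S1 vs Drift: 3 to 8, Drift.
Concept 2 wins every pairwise contest, so Concept 2 is the Condorcet winner.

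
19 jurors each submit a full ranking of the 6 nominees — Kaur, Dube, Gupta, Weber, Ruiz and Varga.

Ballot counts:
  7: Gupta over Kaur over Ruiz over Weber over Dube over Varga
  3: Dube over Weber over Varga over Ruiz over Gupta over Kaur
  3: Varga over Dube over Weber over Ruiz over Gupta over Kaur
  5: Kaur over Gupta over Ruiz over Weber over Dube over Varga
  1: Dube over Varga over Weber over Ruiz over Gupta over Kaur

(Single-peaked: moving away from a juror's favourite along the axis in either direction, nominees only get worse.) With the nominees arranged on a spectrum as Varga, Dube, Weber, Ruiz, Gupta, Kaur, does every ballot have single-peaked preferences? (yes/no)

yes

Axis positions: Varga=1, Dube=2, Weber=3, Ruiz=4, Gupta=5, Kaur=6.
Group 1 (peak Gupta at position 5): ranking walks positions 5-6-4-3-2-1, expanding outward from the peak — single-peaked.
Group 2 (peak Dube at position 2): ranking walks positions 2-3-1-4-5-6, expanding outward from the peak — single-peaked.
Group 3 (peak Varga at position 1): ranking walks positions 1-2-3-4-5-6, expanding outward from the peak — single-peaked.
Group 4 (peak Kaur at position 6): ranking walks positions 6-5-4-3-2-1, expanding outward from the peak — single-peaked.
Group 5 (peak Dube at position 2): ranking walks positions 2-1-3-4-5-6, expanding outward from the peak — single-peaked.
Every ranking is single-peaked on this axis.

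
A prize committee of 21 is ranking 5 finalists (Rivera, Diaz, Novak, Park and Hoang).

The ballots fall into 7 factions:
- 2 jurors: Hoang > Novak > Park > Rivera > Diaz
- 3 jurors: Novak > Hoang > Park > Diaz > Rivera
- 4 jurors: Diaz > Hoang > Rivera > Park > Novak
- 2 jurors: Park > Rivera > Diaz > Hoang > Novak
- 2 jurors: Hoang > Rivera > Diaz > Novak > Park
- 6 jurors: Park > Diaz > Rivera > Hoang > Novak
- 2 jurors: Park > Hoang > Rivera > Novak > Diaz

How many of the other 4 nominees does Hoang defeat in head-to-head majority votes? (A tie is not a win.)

Hoang against each rival (21 jurors):
Hoang vs Rivera: Hoang preferred on 2+3+4+2+2 = 13 ballots; Hoang wins 13–8.
Hoang vs Diaz: 9 to 12, Diaz.
Hoang vs Novak: Hoang, 18–3.
Hoang vs Park: Hoang preferred on 2+3+4+2 = 11 ballots; Hoang wins 11–10.
Hoang beats Rivera, Novak, Park; loses to Diaz — 3 pairwise wins.

3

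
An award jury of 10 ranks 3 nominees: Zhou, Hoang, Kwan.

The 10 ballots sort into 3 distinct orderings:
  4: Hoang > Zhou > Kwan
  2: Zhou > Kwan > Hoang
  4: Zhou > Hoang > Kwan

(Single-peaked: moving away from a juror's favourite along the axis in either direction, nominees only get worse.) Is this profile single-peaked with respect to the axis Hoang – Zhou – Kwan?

Axis positions: Hoang=1, Zhou=2, Kwan=3.
Ballot type 1 (peak Hoang at position 1): ranking walks positions 1-2-3, expanding outward from the peak — single-peaked.
Ballot type 2 (peak Zhou at position 2): ranking walks positions 2-3-1, expanding outward from the peak — single-peaked.
Ballot type 3 (peak Zhou at position 2): ranking walks positions 2-1-3, expanding outward from the peak — single-peaked.
Every ranking is single-peaked on this axis.

yes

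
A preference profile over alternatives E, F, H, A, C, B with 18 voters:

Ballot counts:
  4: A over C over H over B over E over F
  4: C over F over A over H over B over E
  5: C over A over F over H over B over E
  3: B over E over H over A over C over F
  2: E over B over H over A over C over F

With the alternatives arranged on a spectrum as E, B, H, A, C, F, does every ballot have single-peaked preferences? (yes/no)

yes

Axis positions: E=1, B=2, H=3, A=4, C=5, F=6.
Faction 1 (peak A at position 4): ranking walks positions 4-5-3-2-1-6, expanding outward from the peak — single-peaked.
Faction 2 (peak C at position 5): ranking walks positions 5-6-4-3-2-1, expanding outward from the peak — single-peaked.
Faction 3 (peak C at position 5): ranking walks positions 5-4-6-3-2-1, expanding outward from the peak — single-peaked.
Faction 4 (peak B at position 2): ranking walks positions 2-1-3-4-5-6, expanding outward from the peak — single-peaked.
Faction 5 (peak E at position 1): ranking walks positions 1-2-3-4-5-6, expanding outward from the peak — single-peaked.
Every ranking is single-peaked on this axis.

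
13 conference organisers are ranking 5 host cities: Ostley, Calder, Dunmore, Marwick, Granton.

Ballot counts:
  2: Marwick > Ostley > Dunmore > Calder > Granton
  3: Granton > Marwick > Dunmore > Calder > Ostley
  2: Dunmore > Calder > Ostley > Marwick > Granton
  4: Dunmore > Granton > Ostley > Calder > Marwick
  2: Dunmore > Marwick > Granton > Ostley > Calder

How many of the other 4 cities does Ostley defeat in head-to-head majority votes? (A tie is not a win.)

Ostley against each rival (13 organisers):
Ostley vs Calder: Ostley preferred on 2+4+2 = 8 ballots; Ostley wins 8–5.
Ostley vs Dunmore: 2 for Ostley, 11 for Dunmore — Dunmore by 11–2.
Ostley vs Marwick: Marwick wins 7–6.
Ostley vs Granton: 4 to 9, Granton.
Ostley beats Calder; loses to Dunmore, Marwick, Granton — 1 pairwise win.

1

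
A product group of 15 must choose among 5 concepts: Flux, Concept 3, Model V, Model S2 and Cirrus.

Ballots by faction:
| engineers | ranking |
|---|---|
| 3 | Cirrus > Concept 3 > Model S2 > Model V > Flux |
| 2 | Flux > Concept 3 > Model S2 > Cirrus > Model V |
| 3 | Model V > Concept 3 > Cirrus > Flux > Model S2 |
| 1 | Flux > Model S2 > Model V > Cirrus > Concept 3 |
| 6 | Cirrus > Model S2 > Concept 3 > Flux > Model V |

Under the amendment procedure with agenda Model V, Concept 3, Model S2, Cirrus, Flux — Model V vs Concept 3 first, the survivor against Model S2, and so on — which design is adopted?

Round 1: Model V vs Concept 3 — 4–11, Concept 3 advances.
Round 2: Concept 3 vs Model S2 — 8–7, Concept 3 advances.
Round 3: Concept 3 vs Cirrus — 5–10, Cirrus advances.
Round 4: Cirrus vs Flux — 12–3, Cirrus advances.
Cirrus survives the agenda.

Cirrus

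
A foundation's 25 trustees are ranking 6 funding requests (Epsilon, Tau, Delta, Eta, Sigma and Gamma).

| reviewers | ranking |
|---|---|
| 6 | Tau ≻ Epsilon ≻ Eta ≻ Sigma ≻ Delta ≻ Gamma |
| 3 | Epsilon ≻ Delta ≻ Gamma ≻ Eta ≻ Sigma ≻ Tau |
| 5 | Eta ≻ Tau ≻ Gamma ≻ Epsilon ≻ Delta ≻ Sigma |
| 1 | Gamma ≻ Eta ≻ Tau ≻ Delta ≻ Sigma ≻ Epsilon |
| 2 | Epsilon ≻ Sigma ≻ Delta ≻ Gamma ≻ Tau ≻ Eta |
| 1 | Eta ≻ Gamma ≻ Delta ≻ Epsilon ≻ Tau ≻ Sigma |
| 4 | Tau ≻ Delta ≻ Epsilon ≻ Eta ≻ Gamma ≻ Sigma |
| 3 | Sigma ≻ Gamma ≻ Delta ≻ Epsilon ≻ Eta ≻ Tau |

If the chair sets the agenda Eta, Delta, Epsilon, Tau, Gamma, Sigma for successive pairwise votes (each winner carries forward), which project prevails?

Tau

Round 1: Eta vs Delta — 13–12, Eta advances.
Round 2: Eta vs Epsilon — 7–18, Epsilon advances.
Round 3: Epsilon vs Tau — 9–16, Tau advances.
Round 4: Tau vs Gamma — 15–10, Tau advances.
Round 5: Tau vs Sigma — 17–8, Tau advances.
The agenda winner is Tau.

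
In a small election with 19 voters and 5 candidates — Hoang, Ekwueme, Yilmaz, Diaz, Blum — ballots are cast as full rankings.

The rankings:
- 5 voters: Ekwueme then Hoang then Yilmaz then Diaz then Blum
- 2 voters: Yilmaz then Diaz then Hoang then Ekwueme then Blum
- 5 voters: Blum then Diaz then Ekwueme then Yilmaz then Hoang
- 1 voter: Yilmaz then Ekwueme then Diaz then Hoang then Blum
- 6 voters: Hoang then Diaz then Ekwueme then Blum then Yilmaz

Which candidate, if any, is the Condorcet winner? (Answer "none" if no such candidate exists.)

Pairwise majorities:
Hoang vs Ekwueme: 8 to 11, Ekwueme.
Hoang vs Yilmaz: Hoang is ranked higher on 5+6 = 11 ballots, Yilmaz on 8. Hoang wins 11–8.
Hoang vs Diaz: 5+6 = 11 for Hoang, 8 for Diaz — Hoang by 11–8.
Hoang vs Blum: Hoang preferred on 5+2+1+6 = 14 ballots; Hoang wins 14–5.
Ekwueme vs Yilmaz: Ekwueme preferred on 5+5+6 = 16 ballots; Ekwueme wins 16–3.
Ekwueme vs Diaz: Ekwueme is ranked higher on 5+1 = 6 ballots, Diaz on 13. Diaz wins 13–6.
Ekwueme vs Blum: Ekwueme is ranked higher on 5+2+1+6 = 14 ballots, Blum on 5. Ekwueme wins 14–5.
Yilmaz vs Diaz: 5+2+1 = 8 for Yilmaz, 11 for Diaz — Diaz by 11–8.
Yilmaz vs Blum: 8 to 11, Blum.
Diaz vs Blum: 5+2+1+6 = 14 for Diaz, 5 for Blum — Diaz by 14–5.
No candidate is unbeaten: Hoang loses to Ekwueme; Ekwueme loses to Diaz; Yilmaz loses to Hoang; Diaz loses to Hoang; Blum loses to Hoang. In particular Hoang > Diaz > Ekwueme > Hoang is a majority cycle — no Condorcet winner exists.

none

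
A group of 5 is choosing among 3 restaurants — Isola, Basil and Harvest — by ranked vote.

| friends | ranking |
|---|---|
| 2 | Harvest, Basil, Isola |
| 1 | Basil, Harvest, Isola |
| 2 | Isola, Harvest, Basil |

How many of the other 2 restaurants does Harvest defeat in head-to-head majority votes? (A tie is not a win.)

Harvest against each rival (5 friends):
Harvest vs Isola: Harvest wins 3–2.
Harvest vs Basil: 2+2 = 4 for Harvest, 1 for Basil — Harvest by 4–1.
Harvest beats Isola, Basil — 2 pairwise wins.

2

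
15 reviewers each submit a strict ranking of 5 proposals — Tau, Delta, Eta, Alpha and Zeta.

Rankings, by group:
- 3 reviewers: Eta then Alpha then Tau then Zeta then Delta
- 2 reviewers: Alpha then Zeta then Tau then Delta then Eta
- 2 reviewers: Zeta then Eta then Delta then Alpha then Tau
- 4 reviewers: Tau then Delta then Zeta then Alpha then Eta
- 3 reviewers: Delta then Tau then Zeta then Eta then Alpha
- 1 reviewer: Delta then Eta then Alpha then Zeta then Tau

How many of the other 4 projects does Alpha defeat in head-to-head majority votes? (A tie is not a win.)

1

Alpha against each rival (15 reviewers):
Alpha–Tau: Alpha 8–7.
Alpha vs Delta: Delta wins 10–5.
Alpha vs Eta: Eta wins 9–6.
Alpha vs Zeta: Alpha is ranked higher on 3+2+1 = 6 ballots, Zeta on 9. Zeta wins 9–6.
Alpha beats Tau; loses to Delta, Eta, Zeta — 1 pairwise win.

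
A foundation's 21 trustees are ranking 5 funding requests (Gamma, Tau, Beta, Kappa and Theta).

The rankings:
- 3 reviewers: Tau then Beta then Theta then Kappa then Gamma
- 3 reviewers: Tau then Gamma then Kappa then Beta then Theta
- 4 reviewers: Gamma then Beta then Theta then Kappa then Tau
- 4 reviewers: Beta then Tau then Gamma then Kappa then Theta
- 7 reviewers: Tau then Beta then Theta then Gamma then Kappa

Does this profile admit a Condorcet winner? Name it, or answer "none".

Tau

Check each pair by majority over 21 ballots:
Gamma vs Tau: 4 to 17, Tau.
Gamma vs Beta: Gamma preferred on 3+4 = 7 ballots; Beta wins 14–7.
Gamma vs Kappa: 3+4+4+7 = 18 for Gamma, 3 for Kappa — Gamma by 18–3.
Gamma vs Theta: Gamma is ranked higher on 3+4+4 = 11 ballots, Theta on 10. Gamma wins 11–10.
Tau vs Beta: 3+3+7 = 13 for Tau, 8 for Beta — Tau by 13–8.
Tau vs Kappa: Tau preferred on 3+3+4+7 = 17 ballots; Tau wins 17–4.
Tau vs Theta: 17 to 4, Tau.
Beta vs Kappa: 3+4+4+7 = 18 for Beta, 3 for Kappa — Beta by 18–3.
Beta vs Theta: Beta is ranked higher on 3+3+4+4+7 = 21 ballots, Theta on 0. Beta wins 21–0.
Kappa vs Theta: 3+4 = 7 for Kappa, 14 for Theta — Theta by 14–7.
Tau beats each of Gamma, Beta, Kappa, Theta — Tau is the Condorcet winner.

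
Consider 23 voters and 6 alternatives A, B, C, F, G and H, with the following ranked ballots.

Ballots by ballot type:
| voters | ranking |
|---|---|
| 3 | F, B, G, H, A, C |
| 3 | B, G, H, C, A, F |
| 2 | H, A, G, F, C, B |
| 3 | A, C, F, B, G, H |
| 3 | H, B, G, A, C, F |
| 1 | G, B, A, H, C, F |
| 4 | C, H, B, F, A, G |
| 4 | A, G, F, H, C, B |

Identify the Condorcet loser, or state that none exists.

Pairwise majorities:
A vs B: A is ranked higher on 2+3+4 = 9 ballots, B on 14. B wins 14–9.
A vs C: A, 16–7.
A vs F: 3+2+3+3+1+4 = 16 for A, 7 for F — A by 16–7.
A vs G: A wins 13–10.
A–H: H 15–8.
B–C: C 13–10.
B vs F: F wins 12–11.
B vs G: B, 16–7.
B vs H: 10 to 13, H.
C vs F: 14 to 9, C.
C vs G: C is ranked higher on 3+4 = 7 ballots, G on 16. G wins 16–7.
C vs H: C is ranked higher on 3+4 = 7 ballots, H on 16. H wins 16–7.
F vs G: G wins 13–10.
F vs H: H, 13–10.
G vs H: G preferred on 3+3+3+1+4 = 14 ballots; G wins 14–9.
Every alternative wins at least one matchup (A beats C; B beats A; C beats B; F beats B; G beats C; H beats A), so there is no Condorcet loser.

none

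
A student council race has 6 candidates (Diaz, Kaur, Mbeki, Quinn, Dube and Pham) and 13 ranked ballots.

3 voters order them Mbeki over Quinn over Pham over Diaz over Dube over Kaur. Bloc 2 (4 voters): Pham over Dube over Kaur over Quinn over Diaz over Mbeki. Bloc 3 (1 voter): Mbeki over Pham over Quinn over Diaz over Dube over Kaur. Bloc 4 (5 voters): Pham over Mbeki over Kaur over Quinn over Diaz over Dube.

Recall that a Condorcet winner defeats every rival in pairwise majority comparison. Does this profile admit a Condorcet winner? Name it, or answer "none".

Pham

Pairwise majorities:
Diaz vs Kaur: Diaz is ranked higher on 3+1 = 4 ballots, Kaur on 9. Kaur wins 9–4.
Diaz vs Mbeki: Diaz preferred on 4 ballots; Mbeki wins 9–4.
Diaz vs Quinn: 0 to 13, Quinn.
Diaz vs Dube: 9 to 4, Diaz.
Diaz vs Pham: 0 to 13, Pham.
Kaur vs Mbeki: Kaur preferred on 4 ballots; Mbeki wins 9–4.
Kaur vs Quinn: Kaur preferred on 4+5 = 9 ballots; Kaur wins 9–4.
Kaur vs Dube: Kaur is ranked higher on 5 ballots, Dube on 8. Dube wins 8–5.
Kaur vs Pham: 0 to 13, Pham.
Mbeki vs Quinn: Mbeki is ranked higher on 3+1+5 = 9 ballots, Quinn on 4. Mbeki wins 9–4.
Mbeki vs Dube: 9 to 4, Mbeki.
Mbeki vs Pham: Mbeki preferred on 3+1 = 4 ballots; Pham wins 9–4.
Quinn vs Dube: Quinn is ranked higher on 3+1+5 = 9 ballots, Dube on 4. Quinn wins 9–4.
Quinn vs Pham: Quinn preferred on 3 ballots; Pham wins 10–3.
Dube vs Pham: Dube is ranked higher on 0 ballots, Pham on 13. Pham wins 13–0.
Pham wins every pairwise contest, so Pham is the Condorcet winner.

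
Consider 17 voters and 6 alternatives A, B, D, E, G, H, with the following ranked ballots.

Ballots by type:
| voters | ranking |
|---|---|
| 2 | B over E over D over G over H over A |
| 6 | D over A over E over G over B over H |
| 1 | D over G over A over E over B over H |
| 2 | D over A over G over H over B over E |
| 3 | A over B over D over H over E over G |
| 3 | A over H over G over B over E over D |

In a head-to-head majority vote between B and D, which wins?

Ballots ranking B above D: 2 + 3 + 3 = 8.
Ballots ranking D above B: 17 − 8 = 9.
D wins the head-to-head 9–8.

D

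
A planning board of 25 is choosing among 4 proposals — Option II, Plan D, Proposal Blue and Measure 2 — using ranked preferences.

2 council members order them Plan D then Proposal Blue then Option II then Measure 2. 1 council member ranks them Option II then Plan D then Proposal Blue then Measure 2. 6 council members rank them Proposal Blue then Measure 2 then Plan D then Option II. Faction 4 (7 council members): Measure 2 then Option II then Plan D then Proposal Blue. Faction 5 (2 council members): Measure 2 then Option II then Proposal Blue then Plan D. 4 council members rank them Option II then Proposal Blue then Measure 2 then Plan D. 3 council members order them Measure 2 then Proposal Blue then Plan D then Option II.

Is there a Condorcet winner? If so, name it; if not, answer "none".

Pairwise majorities:
Option II vs Plan D: Option II, 14–11.
Option II vs Proposal Blue: Option II, 14–11.
Option II–Measure 2: Measure 2 18–7.
Plan D vs Proposal Blue: Proposal Blue, 15–10.
Plan D vs Measure 2: Measure 2 wins 22–3.
Proposal Blue vs Measure 2: Proposal Blue wins 13–12.
Each option drops at least one matchup (Option II loses to Measure 2; Plan D loses to Option II; Proposal Blue loses to Option II; Measure 2 loses to Proposal Blue); the cycle Option II → Proposal Blue → Measure 2 → Option II rules out a Condorcet winner.

none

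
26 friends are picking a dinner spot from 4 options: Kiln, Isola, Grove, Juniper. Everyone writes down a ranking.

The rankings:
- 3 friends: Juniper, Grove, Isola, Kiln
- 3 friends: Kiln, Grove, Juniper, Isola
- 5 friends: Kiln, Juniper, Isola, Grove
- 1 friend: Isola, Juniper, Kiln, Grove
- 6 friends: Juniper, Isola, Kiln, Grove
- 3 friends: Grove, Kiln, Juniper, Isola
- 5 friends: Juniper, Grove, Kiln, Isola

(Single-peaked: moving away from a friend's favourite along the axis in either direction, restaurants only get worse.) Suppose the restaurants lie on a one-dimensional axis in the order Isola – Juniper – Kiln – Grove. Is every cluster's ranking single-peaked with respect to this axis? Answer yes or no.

Axis positions: Isola=1, Juniper=2, Kiln=3, Grove=4.
Cluster 1: ranking walks positions 2-4-1-3; Grove is ranked above Kiln even though Kiln lies between Grove and the peak Juniper on the axis — preferences dip and rise again. Not single-peaked.
Cluster 2 (peak Kiln at position 3): ranking walks positions 3-4-2-1, expanding outward from the peak — single-peaked.
Cluster 3 (peak Kiln at position 3): ranking walks positions 3-2-1-4, expanding outward from the peak — single-peaked.
Cluster 4 (peak Isola at position 1): ranking walks positions 1-2-3-4, expanding outward from the peak — single-peaked.
Cluster 5 (peak Juniper at position 2): ranking walks positions 2-1-3-4, expanding outward from the peak — single-peaked.
Cluster 6 (peak Grove at position 4): ranking walks positions 4-3-2-1, expanding outward from the peak — single-peaked.
Cluster 7: ranking walks positions 2-4-3-1; Grove is ranked above Kiln even though Kiln lies between Grove and the peak Juniper on the axis — preferences dip and rise again. Not single-peaked.
Cluster 1 violates single-peakedness, so the profile is not single-peaked on this axis.

no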